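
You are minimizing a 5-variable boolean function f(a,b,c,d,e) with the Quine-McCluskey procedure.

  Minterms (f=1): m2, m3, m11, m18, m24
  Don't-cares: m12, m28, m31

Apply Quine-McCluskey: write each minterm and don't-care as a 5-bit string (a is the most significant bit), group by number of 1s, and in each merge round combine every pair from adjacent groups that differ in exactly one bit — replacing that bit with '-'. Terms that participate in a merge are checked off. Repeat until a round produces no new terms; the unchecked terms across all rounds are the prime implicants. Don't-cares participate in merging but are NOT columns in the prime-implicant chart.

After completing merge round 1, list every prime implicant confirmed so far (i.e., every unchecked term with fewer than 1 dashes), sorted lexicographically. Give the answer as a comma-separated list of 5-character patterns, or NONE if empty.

11111

[col 0] 00010*, 00011*, 01011*, 01100*, 10010*, 11000*, 11100*, 11111
[col 1] -0010, -1100, 0-011, 0001-, 11-00
Prime implicants: -0010, -1100, 0-011, 0001-, 11-00, 11111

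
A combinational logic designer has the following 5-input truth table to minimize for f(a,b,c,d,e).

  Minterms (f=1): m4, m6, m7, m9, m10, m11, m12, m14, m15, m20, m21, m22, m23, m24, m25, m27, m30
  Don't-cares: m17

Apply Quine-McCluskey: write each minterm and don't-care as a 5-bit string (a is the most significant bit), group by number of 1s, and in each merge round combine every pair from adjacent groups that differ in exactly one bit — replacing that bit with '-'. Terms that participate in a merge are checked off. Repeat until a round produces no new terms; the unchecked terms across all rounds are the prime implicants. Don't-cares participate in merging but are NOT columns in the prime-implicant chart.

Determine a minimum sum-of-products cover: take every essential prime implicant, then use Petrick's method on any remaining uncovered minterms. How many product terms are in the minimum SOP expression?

7

size-2^0 implicants → 00100(✓)  00110(✓)  00111(✓)  01001(✓)  01010(✓)  01011(✓)  01100(✓)  01110(✓)  01111(✓)  10001(✓)  10100(✓)  10101(✓)  10110(✓)  10111(✓)  11000(✓)  11001(✓)  11011(✓)  11110(✓)
size-2^1 implicants → -0100(✓)  -0110(✓)  -0111(✓)  -1001(✓)  -1011(✓)  -1110(✓)  0-100(✓)  0-110(✓)  0-111(✓)  001-0(✓)  0011-(✓)  01-10(✓)  01-11(✓)  010-1(✓)  0101-(✓)  011-0(✓)  0111-(✓)  1-001  1-110(✓)  10-01  101-0(✓)  101-1(✓)  1010-(✓)  1011-(✓)  110-1(✓)  1100-
size-2^2 implicants → --110  -01-0  -011-  -10-1  0-1-0  0-11-  01-1-  101--
Unchecked terms (primes): --110, -01-0, -011-, -10-1, 0-1-0, 0-11-, 01-1-, 1-001, 10-01, 101--, 1100-
Minterm coverage:
  m4 ⊆ -01-0,0-1-0
  m6 ⊆ --110,-01-0,-011-,0-1-0,0-11-
  m7 ⊆ -011-,0-11-
  m9 ⊆ -10-1 [E]
  m10 ⊆ 01-1- [E]
  m11 ⊆ -10-1,01-1-
  m12 ⊆ 0-1-0 [E]
  m14 ⊆ --110,0-1-0,0-11-,01-1-
  m15 ⊆ 0-11-,01-1-
  m20 ⊆ -01-0,101--
  m21 ⊆ 10-01,101--
  m22 ⊆ --110,-01-0,-011-,101--
  m23 ⊆ -011-,101--
  m24 ⊆ 1100- [E]
  m25 ⊆ -10-1,1-001,1100-
  m27 ⊆ -10-1 [E]
  m30 ⊆ --110 [E]
E = {--110, -10-1, 0-1-0, 01-1-, 1100-}
Petrick residual → -011-, 101--
Cover = cde' + b'cd + bc'e + a'ce' + a'bd + ab'c + abc'd'  |cover|=7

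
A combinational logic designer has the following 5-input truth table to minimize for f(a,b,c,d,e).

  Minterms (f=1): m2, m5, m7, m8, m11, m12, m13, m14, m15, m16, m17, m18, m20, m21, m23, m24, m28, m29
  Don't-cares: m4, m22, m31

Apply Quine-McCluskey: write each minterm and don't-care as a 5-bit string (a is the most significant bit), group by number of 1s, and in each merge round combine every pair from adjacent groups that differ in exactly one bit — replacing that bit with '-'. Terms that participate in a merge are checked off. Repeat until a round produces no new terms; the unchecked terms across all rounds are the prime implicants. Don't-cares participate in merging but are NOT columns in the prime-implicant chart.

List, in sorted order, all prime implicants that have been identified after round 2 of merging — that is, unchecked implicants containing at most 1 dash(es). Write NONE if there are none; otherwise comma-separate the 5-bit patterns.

[col 0] 00010*, 00100*, 00101*, 00111*, 01000*, 01011*, 01100*, 01101*, 01110*, 01111*, 10000*, 10001*, 10010*, 10100*, 10101*, 10110*, 10111*, 11000*, 11100*, 11101*, 11111*
[col 1] -0010, -0100*, -0101*, -0111*, -1000*, -1100*, -1101*, -1111*, 0-100*, 0-101*, 0-111*, 001-1*, 0010-*, 01-00*, 01-11, 011-0*, 011-1*, 0110-*, 0111-*, 1-000*, 1-100*, 1-101*, 1-111*, 10-00*, 10-01*, 10-10*, 100-0*, 1000-*, 101-0*, 101-1*, 1010-*, 1011-*, 11-00*, 111-1*, 1110-*
[col 2] --100*, --101*, --111*, -01-1*, -010-*, -1-00, -11-1*, -110-*, 0-1-1*, 0-10-*, 011--, 1--00, 1-1-1*, 1-10-*, 10--0, 10-0-, 101--
[col 3] --1-1, --10-
Prime implicants: --1-1, --10-, -0010, -1-00, 01-11, 011--, 1--00, 10--0, 10-0-, 101--

-0010, 01-11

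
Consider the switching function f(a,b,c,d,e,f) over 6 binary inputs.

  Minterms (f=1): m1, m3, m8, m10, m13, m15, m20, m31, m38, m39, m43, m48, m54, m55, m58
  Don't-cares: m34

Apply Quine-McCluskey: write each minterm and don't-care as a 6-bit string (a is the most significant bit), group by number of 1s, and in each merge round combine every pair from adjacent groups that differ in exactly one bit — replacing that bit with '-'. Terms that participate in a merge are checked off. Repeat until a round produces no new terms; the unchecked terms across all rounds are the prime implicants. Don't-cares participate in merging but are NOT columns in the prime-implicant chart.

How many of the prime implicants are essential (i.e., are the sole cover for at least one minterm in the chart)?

size-2^0 implicants → 000001(✓)  000011(✓)  001000(✓)  001010(✓)  001101(✓)  001111(✓)  010100  011111(✓)  100010(✓)  100110(✓)  100111(✓)  101011  110000  110110(✓)  110111(✓)  111010
size-2^1 implicants → 0-1111  0000-1  0010-0  0011-1  1-0110(✓)  1-0111(✓)  100-10  10011-(✓)  11011-(✓)
size-2^2 implicants → 1-011-
Unchecked terms (primes): 0-1111, 0000-1, 0010-0, 0011-1, 010100, 1-011-, 100-10, 101011, 110000, 111010
Minterm coverage:
  m1 ⊆ 0000-1 [E]
  m3 ⊆ 0000-1 [E]
  m8 ⊆ 0010-0 [E]
  m10 ⊆ 0010-0 [E]
  m13 ⊆ 0011-1 [E]
  m15 ⊆ 0-1111,0011-1
  m20 ⊆ 010100 [E]
  m31 ⊆ 0-1111 [E]
  m38 ⊆ 1-011-,100-10
  m39 ⊆ 1-011- [E]
  m43 ⊆ 101011 [E]
  m48 ⊆ 110000 [E]
  m54 ⊆ 1-011- [E]
  m55 ⊆ 1-011- [E]
  m58 ⊆ 111010 [E]
E = {0-1111, 0000-1, 0010-0, 0011-1, 010100, 1-011-, 101011, 110000, 111010}

9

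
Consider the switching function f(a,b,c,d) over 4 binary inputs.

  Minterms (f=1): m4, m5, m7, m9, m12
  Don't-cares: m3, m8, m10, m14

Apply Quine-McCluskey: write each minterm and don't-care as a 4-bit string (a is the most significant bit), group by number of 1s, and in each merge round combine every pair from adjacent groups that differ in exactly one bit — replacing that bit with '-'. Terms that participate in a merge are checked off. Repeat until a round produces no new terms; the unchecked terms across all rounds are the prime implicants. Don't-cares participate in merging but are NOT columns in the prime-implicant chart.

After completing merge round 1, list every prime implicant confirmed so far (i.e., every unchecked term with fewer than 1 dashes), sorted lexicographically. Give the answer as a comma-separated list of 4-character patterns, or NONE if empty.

NONE

size-2^0 implicants → 0011(✓)  0100(✓)  0101(✓)  0111(✓)  1000(✓)  1001(✓)  1010(✓)  1100(✓)  1110(✓)
size-2^1 implicants → -100  0-11  01-1  010-  1-00(✓)  1-10(✓)  10-0(✓)  100-  11-0(✓)
size-2^2 implicants → 1--0
Unchecked terms (primes): -100, 0-11, 01-1, 010-, 1--0, 100-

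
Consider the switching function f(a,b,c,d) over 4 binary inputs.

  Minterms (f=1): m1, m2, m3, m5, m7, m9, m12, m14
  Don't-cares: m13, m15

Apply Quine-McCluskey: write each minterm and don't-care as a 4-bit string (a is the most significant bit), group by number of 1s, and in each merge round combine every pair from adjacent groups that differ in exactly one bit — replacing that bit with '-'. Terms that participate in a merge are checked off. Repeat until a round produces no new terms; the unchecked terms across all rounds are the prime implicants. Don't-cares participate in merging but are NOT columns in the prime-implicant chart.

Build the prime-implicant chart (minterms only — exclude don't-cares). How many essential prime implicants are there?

[col 0] 0001*, 0010*, 0011*, 0101*, 0111*, 1001*, 1100*, 1101*, 1110*, 1111*
[col 1] -001*, -101*, -111*, 0-01*, 0-11*, 00-1*, 001-, 01-1*, 1-01*, 11-0*, 11-1*, 110-*, 111-*
[col 2] --01, -1-1, 0--1, 11--
Prime implicants: --01, -1-1, 0--1, 001-, 11--
PI chart (minterm → PIs covering it):
  1 | --01,0--1
  2 | 001-  (sole → essential)
  3 | 0--1,001-
  5 | --01,-1-1,0--1
  7 | -1-1,0--1
  9 | --01  (sole → essential)
  12 | 11--  (sole → essential)
  14 | 11--  (sole → essential)
Essential prime implicants: --01, 001-, 11--

3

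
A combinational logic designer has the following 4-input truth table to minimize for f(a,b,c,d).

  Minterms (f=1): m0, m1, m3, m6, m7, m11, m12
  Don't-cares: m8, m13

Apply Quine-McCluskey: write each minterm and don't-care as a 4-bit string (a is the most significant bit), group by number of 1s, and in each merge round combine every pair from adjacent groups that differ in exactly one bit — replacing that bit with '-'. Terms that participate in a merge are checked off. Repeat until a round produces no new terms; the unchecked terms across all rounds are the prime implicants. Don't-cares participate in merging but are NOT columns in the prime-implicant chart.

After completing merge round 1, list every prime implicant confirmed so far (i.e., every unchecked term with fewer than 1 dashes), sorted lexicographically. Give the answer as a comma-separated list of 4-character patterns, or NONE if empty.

NONE

Round 0: 0000✓ 0001✓ 0011✓ 0110✓ 0111✓ 1000✓ 1011✓ 1100✓ 1101✓
Round 1: -000 -011 0-11 00-1 000- 011- 1-00 110-
PIs = {-000, -011, 0-11, 00-1, 000-, 011-, 1-00, 110-}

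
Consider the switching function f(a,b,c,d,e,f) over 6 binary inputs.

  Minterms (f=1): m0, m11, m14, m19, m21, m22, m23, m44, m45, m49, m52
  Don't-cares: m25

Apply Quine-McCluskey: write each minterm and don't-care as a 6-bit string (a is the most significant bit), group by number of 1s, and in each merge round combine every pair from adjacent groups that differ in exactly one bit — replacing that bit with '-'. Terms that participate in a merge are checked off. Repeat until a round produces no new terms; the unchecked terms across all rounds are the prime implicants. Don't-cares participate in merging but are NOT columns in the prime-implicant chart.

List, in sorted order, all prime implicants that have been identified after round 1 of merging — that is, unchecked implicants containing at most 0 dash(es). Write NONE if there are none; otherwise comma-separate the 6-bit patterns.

Round 0: 000000 001011 001110 010011✓ 010101✓ 010110✓ 010111✓ 011001 101100✓ 101101✓ 110001 110100
Round 1: 010-11 0101-1 01011- 10110-
PIs = {000000, 001011, 001110, 010-11, 0101-1, 01011-, 011001, 10110-, 110001, 110100}

000000, 001011, 001110, 011001, 110001, 110100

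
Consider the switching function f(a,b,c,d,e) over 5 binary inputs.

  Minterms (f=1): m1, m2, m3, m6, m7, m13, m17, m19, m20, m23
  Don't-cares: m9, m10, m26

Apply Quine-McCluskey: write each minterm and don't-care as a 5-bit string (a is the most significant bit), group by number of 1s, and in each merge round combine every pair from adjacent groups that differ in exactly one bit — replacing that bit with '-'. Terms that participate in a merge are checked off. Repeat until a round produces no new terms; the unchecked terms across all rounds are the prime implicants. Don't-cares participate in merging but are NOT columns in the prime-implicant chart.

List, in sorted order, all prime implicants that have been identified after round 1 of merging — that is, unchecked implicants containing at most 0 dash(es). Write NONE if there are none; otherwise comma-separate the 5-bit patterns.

size-2^0 implicants → 00001(✓)  00010(✓)  00011(✓)  00110(✓)  00111(✓)  01001(✓)  01010(✓)  01101(✓)  10001(✓)  10011(✓)  10100  10111(✓)  11010(✓)
size-2^1 implicants → -0001(✓)  -0011(✓)  -0111(✓)  -1010  0-001  0-010  00-10(✓)  00-11(✓)  000-1(✓)  0001-(✓)  0011-(✓)  01-01  10-11(✓)  100-1(✓)
size-2^2 implicants → -0-11  -00-1  00-1-
Unchecked terms (primes): -0-11, -00-1, -1010, 0-001, 0-010, 00-1-, 01-01, 10100

10100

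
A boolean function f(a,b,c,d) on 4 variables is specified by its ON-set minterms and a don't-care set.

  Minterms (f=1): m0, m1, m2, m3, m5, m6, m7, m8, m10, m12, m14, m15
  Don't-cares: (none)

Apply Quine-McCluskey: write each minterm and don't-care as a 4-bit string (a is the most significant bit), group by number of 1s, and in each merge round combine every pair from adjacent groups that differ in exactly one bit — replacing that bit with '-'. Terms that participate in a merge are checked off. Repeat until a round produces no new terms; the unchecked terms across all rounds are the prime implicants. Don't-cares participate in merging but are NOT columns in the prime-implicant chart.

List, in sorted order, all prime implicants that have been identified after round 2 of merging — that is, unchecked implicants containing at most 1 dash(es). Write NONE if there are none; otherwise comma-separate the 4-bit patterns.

NONE

size-2^0 implicants → 0000(✓)  0001(✓)  0010(✓)  0011(✓)  0101(✓)  0110(✓)  0111(✓)  1000(✓)  1010(✓)  1100(✓)  1110(✓)  1111(✓)
size-2^1 implicants → -000(✓)  -010(✓)  -110(✓)  -111(✓)  0-01(✓)  0-10(✓)  0-11(✓)  00-0(✓)  00-1(✓)  000-(✓)  001-(✓)  01-1(✓)  011-(✓)  1-00(✓)  1-10(✓)  10-0(✓)  11-0(✓)  111-(✓)
size-2^2 implicants → --10  -0-0  -11-  0--1  0-1-  00--  1--0
Unchecked terms (primes): --10, -0-0, -11-, 0--1, 0-1-, 00--, 1--0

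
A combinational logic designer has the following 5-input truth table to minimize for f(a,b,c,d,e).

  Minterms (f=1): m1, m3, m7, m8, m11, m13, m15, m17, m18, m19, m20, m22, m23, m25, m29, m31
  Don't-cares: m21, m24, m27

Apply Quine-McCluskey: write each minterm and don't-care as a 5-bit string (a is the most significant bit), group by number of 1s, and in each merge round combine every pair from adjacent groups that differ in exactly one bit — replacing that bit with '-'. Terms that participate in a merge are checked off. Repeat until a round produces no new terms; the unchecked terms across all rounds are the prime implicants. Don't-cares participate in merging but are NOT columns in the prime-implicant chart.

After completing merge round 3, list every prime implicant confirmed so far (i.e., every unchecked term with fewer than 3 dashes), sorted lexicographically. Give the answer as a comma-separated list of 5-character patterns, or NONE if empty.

-00-1, -1000, -11-1, 10-1-, 101--, 1100-

[col 0] 00001*, 00011*, 00111*, 01000*, 01011*, 01101*, 01111*, 10001*, 10010*, 10011*, 10100*, 10101*, 10110*, 10111*, 11000*, 11001*, 11011*, 11101*, 11111*
[col 1] -0001*, -0011*, -0111*, -1000, -1011*, -1101*, -1111*, 0-011*, 0-111*, 00-11*, 000-1*, 01-11*, 011-1*, 1-001*, 1-011*, 1-101*, 1-111*, 10-01*, 10-10*, 10-11*, 100-1*, 1001-*, 101-0*, 101-1*, 1010-*, 1011-*, 11-01*, 11-11*, 110-1*, 1100-, 111-1*
[col 2] --011*, --111*, -0-11*, -00-1, -1-11*, -11-1, 0--11*, 1--01*, 1--11*, 1-0-1*, 1-1-1*, 10--1*, 10-1-, 101--, 11--1*
[col 3] ---11, 1---1
Prime implicants: ---11, -00-1, -1000, -11-1, 1---1, 10-1-, 101--, 1100-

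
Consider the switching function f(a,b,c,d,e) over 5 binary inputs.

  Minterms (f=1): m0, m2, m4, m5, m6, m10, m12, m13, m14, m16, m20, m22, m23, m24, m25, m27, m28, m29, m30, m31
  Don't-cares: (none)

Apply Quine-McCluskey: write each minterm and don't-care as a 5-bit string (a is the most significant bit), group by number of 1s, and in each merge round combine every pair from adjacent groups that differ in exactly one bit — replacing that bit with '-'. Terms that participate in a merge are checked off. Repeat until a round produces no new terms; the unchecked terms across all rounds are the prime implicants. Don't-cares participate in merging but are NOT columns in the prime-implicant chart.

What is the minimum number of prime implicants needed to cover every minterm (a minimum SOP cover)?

Round 0: 00000✓ 00010✓ 00100✓ 00101✓ 00110✓ 01010✓ 01100✓ 01101✓ 01110✓ 10000✓ 10100✓ 10110✓ 10111✓ 11000✓ 11001✓ 11011✓ 11100✓ 11101✓ 11110✓ 11111✓
Round 1: -0000✓ -0100✓ -0110✓ -1100✓ -1101✓ -1110✓ 0-010✓ 0-100✓ 0-101✓ 0-110✓ 00-00✓ 00-10✓ 000-0✓ 001-0✓ 0010-✓ 01-10✓ 011-0✓ 0110-✓ 1-000✓ 1-100✓ 1-110✓ 1-111✓ 10-00✓ 101-0✓ 1011-✓ 11-00✓ 11-01✓ 11-11✓ 110-1✓ 1100-✓ 111-0✓ 111-1✓ 1110-✓ 1111-✓
Round 2: --100✓ --110✓ -0-00 -01-0✓ -11-0✓ -110- 0--10 0-1-0✓ 0-10- 00--0 1--00 1-1-0✓ 1-11- 11--1 11-0- 111--
Round 3: --1-0
PIs = {--1-0, -0-00, -110-, 0--10, 0-10-, 00--0, 1--00, 1-11-, 11--1, 11-0-, 111--}
Coverage chart:
  m0: -0-00,00--0
  m2: 0--10,00--0
  m4: --1-0,-0-00,0-10-,00--0
  m5: 0-10- ←essential
  m6: --1-0,0--10,00--0
  m10: 0--10 ←essential
  m12: --1-0,-110-,0-10-
  m13: -110-,0-10-
  m14: --1-0,0--10
  m16: -0-00,1--00
  m20: --1-0,-0-00,1--00
  m22: --1-0,1-11-
  m23: 1-11- ←essential
  m24: 1--00,11-0-
  m25: 11--1,11-0-
  m27: 11--1 ←essential
  m28: --1-0,-110-,1--00,11-0-,111--
  m29: -110-,11--1,11-0-,111--
  m30: --1-0,1-11-,111--
  m31: 1-11-,11--1,111--
Essential: 0--10, 0-10-, 1-11-, 11--1
Petrick residual → -0-00, 1--00
Min cover (6 terms): b'd'e' + a'de' + a'cd' + ad'e' + acd + abe

6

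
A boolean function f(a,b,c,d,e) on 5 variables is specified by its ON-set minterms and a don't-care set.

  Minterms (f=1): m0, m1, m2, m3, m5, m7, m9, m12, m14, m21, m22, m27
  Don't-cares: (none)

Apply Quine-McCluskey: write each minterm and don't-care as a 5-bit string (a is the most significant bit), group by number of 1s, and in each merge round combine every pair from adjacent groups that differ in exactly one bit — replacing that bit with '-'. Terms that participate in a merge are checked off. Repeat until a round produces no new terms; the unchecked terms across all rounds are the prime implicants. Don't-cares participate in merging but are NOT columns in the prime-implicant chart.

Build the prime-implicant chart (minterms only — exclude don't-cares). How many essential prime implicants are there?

[col 0] 00000*, 00001*, 00010*, 00011*, 00101*, 00111*, 01001*, 01100*, 01110*, 10101*, 10110, 11011
[col 1] -0101, 0-001, 00-01*, 00-11*, 000-0*, 000-1*, 0000-*, 0001-*, 001-1*, 011-0
[col 2] 00--1, 000--
Prime implicants: -0101, 0-001, 00--1, 000--, 011-0, 10110, 11011
PI chart (minterm → PIs covering it):
  0 | 000--  (sole → essential)
  1 | 0-001,00--1,000--
  2 | 000--  (sole → essential)
  3 | 00--1,000--
  5 | -0101,00--1
  7 | 00--1  (sole → essential)
  9 | 0-001  (sole → essential)
  12 | 011-0  (sole → essential)
  14 | 011-0  (sole → essential)
  21 | -0101  (sole → essential)
  22 | 10110  (sole → essential)
  27 | 11011  (sole → essential)
Essential prime implicants: -0101, 0-001, 00--1, 000--, 011-0, 10110, 11011

7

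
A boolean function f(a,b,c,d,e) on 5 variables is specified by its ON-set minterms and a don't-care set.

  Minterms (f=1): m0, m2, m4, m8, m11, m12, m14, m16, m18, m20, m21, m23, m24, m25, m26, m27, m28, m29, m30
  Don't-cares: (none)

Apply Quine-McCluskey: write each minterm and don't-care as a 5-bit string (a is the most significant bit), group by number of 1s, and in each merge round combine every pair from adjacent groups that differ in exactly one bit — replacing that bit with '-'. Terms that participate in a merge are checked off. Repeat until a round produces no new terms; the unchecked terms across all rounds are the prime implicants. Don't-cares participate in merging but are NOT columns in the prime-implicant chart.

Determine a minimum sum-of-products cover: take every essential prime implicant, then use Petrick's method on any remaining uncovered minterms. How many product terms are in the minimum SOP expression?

[col 0] 00000*, 00010*, 00100*, 01000*, 01011*, 01100*, 01110*, 10000*, 10010*, 10100*, 10101*, 10111*, 11000*, 11001*, 11010*, 11011*, 11100*, 11101*, 11110*
[col 1] -0000*, -0010*, -0100*, -1000*, -1011, -1100*, -1110*, 0-000*, 0-100*, 00-00*, 000-0*, 01-00*, 011-0*, 1-000*, 1-010*, 1-100*, 1-101*, 10-00*, 100-0*, 101-1, 1010-*, 11-00*, 11-01*, 11-10*, 110-0*, 110-1*, 1100-*, 1101-*, 111-0*, 1110-*
[col 2] --000*, --100*, -0-00*, -00-0, -1-00*, -11-0, 0--00*, 1--00*, 1-0-0, 1-10-, 11--0, 11-0-, 110--
[col 3] ---00
Prime implicants: ---00, -00-0, -1011, -11-0, 1-0-0, 1-10-, 101-1, 11--0, 11-0-, 110--
PI chart (minterm → PIs covering it):
  0 | ---00,-00-0
  2 | -00-0  (sole → essential)
  4 | ---00  (sole → essential)
  8 | ---00  (sole → essential)
  11 | -1011  (sole → essential)
  12 | ---00,-11-0
  14 | -11-0  (sole → essential)
  16 | ---00,-00-0,1-0-0
  18 | -00-0,1-0-0
  20 | ---00,1-10-
  21 | 1-10-,101-1
  23 | 101-1  (sole → essential)
  24 | ---00,1-0-0,11--0,11-0-,110--
  25 | 11-0-,110--
  26 | 1-0-0,11--0,110--
  27 | -1011,110--
  28 | ---00,-11-0,1-10-,11--0,11-0-
  29 | 1-10-,11-0-
  30 | -11-0,11--0
Essential prime implicants: ---00, -00-0, -1011, -11-0, 101-1
Petrick residual → 1-0-0, 11-0-
Minimum SOP uses 7 PIs: d'e' + b'c'e' + bc'de + bce' + ac'e' + ab'ce + abd'

7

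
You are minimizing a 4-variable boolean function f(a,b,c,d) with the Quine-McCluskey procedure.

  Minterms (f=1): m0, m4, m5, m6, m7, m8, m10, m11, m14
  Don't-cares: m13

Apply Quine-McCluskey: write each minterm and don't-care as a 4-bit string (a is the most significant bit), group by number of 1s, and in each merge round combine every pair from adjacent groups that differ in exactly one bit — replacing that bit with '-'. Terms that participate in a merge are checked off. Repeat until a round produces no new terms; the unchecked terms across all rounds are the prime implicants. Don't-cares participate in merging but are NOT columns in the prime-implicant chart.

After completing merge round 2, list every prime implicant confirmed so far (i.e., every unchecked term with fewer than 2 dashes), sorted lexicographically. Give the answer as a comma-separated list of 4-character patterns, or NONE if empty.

-000, -101, -110, 0-00, 1-10, 10-0, 101-

size-2^0 implicants → 0000(✓)  0100(✓)  0101(✓)  0110(✓)  0111(✓)  1000(✓)  1010(✓)  1011(✓)  1101(✓)  1110(✓)
size-2^1 implicants → -000  -101  -110  0-00  01-0(✓)  01-1(✓)  010-(✓)  011-(✓)  1-10  10-0  101-
size-2^2 implicants → 01--
Unchecked terms (primes): -000, -101, -110, 0-00, 01--, 1-10, 10-0, 101-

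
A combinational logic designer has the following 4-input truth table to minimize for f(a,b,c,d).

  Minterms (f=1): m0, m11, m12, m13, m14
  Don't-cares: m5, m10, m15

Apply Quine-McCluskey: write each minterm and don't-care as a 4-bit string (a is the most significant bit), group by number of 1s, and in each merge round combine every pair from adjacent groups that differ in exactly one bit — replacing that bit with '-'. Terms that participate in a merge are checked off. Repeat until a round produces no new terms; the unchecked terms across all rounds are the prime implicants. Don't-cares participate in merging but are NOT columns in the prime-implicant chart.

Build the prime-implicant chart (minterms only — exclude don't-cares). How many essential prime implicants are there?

size-2^0 implicants → 0000  0101(✓)  1010(✓)  1011(✓)  1100(✓)  1101(✓)  1110(✓)  1111(✓)
size-2^1 implicants → -101  1-10(✓)  1-11(✓)  101-(✓)  11-0(✓)  11-1(✓)  110-(✓)  111-(✓)
size-2^2 implicants → 1-1-  11--
Unchecked terms (primes): -101, 0000, 1-1-, 11--
Minterm coverage:
  m0 ⊆ 0000 [E]
  m11 ⊆ 1-1- [E]
  m12 ⊆ 11-- [E]
  m13 ⊆ -101,11--
  m14 ⊆ 1-1-,11--
E = {0000, 1-1-, 11--}

3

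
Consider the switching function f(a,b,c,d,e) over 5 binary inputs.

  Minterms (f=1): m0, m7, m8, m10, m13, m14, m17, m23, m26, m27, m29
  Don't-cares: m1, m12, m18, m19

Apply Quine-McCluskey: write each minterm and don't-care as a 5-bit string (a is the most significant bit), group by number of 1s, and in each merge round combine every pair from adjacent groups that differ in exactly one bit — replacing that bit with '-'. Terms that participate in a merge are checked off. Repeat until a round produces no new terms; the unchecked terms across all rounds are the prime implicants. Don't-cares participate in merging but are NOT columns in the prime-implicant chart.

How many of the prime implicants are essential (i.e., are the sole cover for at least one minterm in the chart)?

Round 0: 00000✓ 00001✓ 00111✓ 01000✓ 01010✓ 01100✓ 01101✓ 01110✓ 10001✓ 10010✓ 10011✓ 10111✓ 11010✓ 11011✓ 11101✓
Round 1: -0001 -0111 -1010 -1101 0-000 0000- 01-00✓ 01-10✓ 010-0✓ 011-0✓ 0110- 1-010✓ 1-011✓ 10-11 100-1 1001-✓ 1101-✓
Round 2: 01--0 1-01-
PIs = {-0001, -0111, -1010, -1101, 0-000, 0000-, 01--0, 0110-, 1-01-, 10-11, 100-1}
Coverage chart:
  m0: 0-000,0000-
  m7: -0111 ←essential
  m8: 0-000,01--0
  m10: -1010,01--0
  m13: -1101,0110-
  m14: 01--0 ←essential
  m17: -0001,100-1
  m23: -0111,10-11
  m26: -1010,1-01-
  m27: 1-01- ←essential
  m29: -1101 ←essential
Essential: -0111, -1101, 01--0, 1-01-

4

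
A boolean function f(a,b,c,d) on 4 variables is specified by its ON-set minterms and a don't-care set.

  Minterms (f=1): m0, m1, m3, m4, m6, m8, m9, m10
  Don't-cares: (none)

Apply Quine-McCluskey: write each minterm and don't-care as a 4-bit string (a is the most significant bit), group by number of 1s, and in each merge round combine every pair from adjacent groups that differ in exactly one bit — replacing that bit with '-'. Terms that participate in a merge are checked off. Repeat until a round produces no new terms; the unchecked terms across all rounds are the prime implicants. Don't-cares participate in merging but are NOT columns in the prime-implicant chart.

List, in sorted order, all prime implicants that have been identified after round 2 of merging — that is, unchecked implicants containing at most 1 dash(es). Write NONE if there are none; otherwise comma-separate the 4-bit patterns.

[col 0] 0000*, 0001*, 0011*, 0100*, 0110*, 1000*, 1001*, 1010*
[col 1] -000*, -001*, 0-00, 00-1, 000-*, 01-0, 10-0, 100-*
[col 2] -00-
Prime implicants: -00-, 0-00, 00-1, 01-0, 10-0

0-00, 00-1, 01-0, 10-0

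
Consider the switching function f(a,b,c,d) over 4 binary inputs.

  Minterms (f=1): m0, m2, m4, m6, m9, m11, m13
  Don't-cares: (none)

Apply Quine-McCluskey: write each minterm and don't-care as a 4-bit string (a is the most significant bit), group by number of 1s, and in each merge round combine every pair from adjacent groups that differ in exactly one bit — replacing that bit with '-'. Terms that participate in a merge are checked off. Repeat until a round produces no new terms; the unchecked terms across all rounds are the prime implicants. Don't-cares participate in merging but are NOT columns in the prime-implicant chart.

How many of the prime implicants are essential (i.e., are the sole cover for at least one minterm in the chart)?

Round 0: 0000✓ 0010✓ 0100✓ 0110✓ 1001✓ 1011✓ 1101✓
Round 1: 0-00✓ 0-10✓ 00-0✓ 01-0✓ 1-01 10-1
Round 2: 0--0
PIs = {0--0, 1-01, 10-1}
Coverage chart:
  m0: 0--0 ←essential
  m2: 0--0 ←essential
  m4: 0--0 ←essential
  m6: 0--0 ←essential
  m9: 1-01,10-1
  m11: 10-1 ←essential
  m13: 1-01 ←essential
Essential: 0--0, 1-01, 10-1

3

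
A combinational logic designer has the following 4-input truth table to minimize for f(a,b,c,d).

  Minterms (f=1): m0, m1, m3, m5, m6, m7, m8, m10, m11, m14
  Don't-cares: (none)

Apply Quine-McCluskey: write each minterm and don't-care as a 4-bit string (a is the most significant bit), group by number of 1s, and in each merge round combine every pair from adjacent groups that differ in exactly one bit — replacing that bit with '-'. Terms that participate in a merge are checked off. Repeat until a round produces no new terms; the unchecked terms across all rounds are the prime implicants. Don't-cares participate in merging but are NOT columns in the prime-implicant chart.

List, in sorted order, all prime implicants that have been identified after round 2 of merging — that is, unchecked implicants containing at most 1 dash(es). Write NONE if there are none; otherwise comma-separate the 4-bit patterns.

-000, -011, -110, 000-, 011-, 1-10, 10-0, 101-

size-2^0 implicants → 0000(✓)  0001(✓)  0011(✓)  0101(✓)  0110(✓)  0111(✓)  1000(✓)  1010(✓)  1011(✓)  1110(✓)
size-2^1 implicants → -000  -011  -110  0-01(✓)  0-11(✓)  00-1(✓)  000-  01-1(✓)  011-  1-10  10-0  101-
size-2^2 implicants → 0--1
Unchecked terms (primes): -000, -011, -110, 0--1, 000-, 011-, 1-10, 10-0, 101-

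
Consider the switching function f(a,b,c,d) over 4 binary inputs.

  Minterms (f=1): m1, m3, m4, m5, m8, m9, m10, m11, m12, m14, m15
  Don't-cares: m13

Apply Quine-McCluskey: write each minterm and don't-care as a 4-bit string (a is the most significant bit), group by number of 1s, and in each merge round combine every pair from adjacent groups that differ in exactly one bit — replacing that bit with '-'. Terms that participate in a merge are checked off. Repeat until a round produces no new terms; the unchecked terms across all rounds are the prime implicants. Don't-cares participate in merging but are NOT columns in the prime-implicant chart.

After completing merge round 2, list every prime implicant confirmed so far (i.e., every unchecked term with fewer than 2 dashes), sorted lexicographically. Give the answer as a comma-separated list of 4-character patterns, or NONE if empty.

NONE

[col 0] 0001*, 0011*, 0100*, 0101*, 1000*, 1001*, 1010*, 1011*, 1100*, 1101*, 1110*, 1111*
[col 1] -001*, -011*, -100*, -101*, 0-01*, 00-1*, 010-*, 1-00*, 1-01*, 1-10*, 1-11*, 10-0*, 10-1*, 100-*, 101-*, 11-0*, 11-1*, 110-*, 111-*
[col 2] --01, -0-1, -10-, 1--0*, 1--1*, 1-0-*, 1-1-*, 10--*, 11--*
[col 3] 1---
Prime implicants: --01, -0-1, -10-, 1---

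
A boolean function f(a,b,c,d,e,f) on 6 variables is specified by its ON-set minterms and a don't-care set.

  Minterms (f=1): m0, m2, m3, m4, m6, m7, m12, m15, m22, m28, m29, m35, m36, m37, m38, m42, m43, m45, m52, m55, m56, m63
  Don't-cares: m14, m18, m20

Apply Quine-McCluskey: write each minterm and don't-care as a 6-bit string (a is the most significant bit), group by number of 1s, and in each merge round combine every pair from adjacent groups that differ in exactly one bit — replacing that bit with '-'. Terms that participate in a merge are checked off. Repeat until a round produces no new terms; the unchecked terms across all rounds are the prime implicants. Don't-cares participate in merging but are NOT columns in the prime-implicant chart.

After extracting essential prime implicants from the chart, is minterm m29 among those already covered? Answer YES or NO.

Round 0: 000000✓ 000010✓ 000011✓ 000100✓ 000110✓ 000111✓ 001100✓ 001110✓ 001111✓ 010010✓ 010100✓ 010110✓ 011100✓ 011101✓ 100011✓ 100100✓ 100101✓ 100110✓ 101010✓ 101011✓ 101101✓ 110100✓ 110111✓ 111000 111111✓
Round 1: -00011 -00100✓ -00110✓ -10100✓ 0-0010✓ 0-0100✓ 0-0110✓ 0-1100✓ 00-100✓ 00-110✓ 00-111✓ 000-00✓ 000-10✓ 000-11✓ 0000-0✓ 00001-✓ 0001-0✓ 00011-✓ 0011-0✓ 00111-✓ 01-100✓ 010-10✓ 0101-0✓ 01110- 1-0100✓ 10-011 10-101 1001-0✓ 10010- 10101- 11-111
Round 2: --0100 -001-0 0--100 0-0-10 0-01-0 00-1-0 00-11- 000--0 000-1-
PIs = {--0100, -00011, -001-0, 0--100, 0-0-10, 0-01-0, 00-1-0, 00-11-, 000--0, 000-1-, 01110-, 10-011, 10-101, 10010-, 10101-, 11-111, 111000}
Coverage chart:
  m0: 000--0 ←essential
  m2: 0-0-10,000--0,000-1-
  m3: -00011,000-1-
  m4: --0100,-001-0,0--100,0-01-0,00-1-0,000--0
  m6: -001-0,0-0-10,0-01-0,00-1-0,00-11-,000--0,000-1-
  m7: 00-11-,000-1-
  m12: 0--100,00-1-0
  m15: 00-11- ←essential
  m22: 0-0-10,0-01-0
  m28: 0--100,01110-
  m29: 01110- ←essential
  m35: -00011,10-011
  m36: --0100,-001-0,10010-
  m37: 10-101,10010-
  m38: -001-0 ←essential
  m42: 10101- ←essential
  m43: 10-011,10101-
  m45: 10-101 ←essential
  m52: --0100 ←essential
  m55: 11-111 ←essential
  m56: 111000 ←essential
  m63: 11-111 ←essential
Essential: --0100, -001-0, 00-11-, 000--0, 01110-, 10-101, 10101-, 11-111, 111000

YES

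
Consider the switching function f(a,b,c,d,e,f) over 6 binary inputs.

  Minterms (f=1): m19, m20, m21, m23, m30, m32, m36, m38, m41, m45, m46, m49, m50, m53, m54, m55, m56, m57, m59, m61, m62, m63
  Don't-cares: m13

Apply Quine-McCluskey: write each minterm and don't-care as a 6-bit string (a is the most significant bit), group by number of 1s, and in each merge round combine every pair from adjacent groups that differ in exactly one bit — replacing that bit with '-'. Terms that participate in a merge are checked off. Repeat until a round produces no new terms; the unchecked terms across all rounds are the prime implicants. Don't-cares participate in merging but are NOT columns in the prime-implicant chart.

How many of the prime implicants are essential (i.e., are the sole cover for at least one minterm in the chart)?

10

[col 0] 001101*, 010011*, 010100*, 010101*, 010111*, 011110*, 100000*, 100100*, 100110*, 101001*, 101101*, 101110*, 110001*, 110010*, 110101*, 110110*, 110111*, 111000*, 111001*, 111011*, 111101*, 111110*, 111111*
[col 1] -01101, -10101*, -10111*, -11110, 010-11, 0101-1*, 01010-, 1-0110*, 1-1001*, 1-1101*, 1-1110*, 10-110*, 100-00, 1001-0, 101-01*, 11-001*, 11-101*, 11-110*, 11-111*, 110-01*, 110-10, 1101-1*, 11011-*, 111-01*, 111-11*, 1110-1*, 11100-, 1111-1*, 11111-*
[col 2] -101-1, 1--110, 1-1-01, 11--01, 11-1-1, 11-11-, 111--1
Prime implicants: -01101, -101-1, -11110, 010-11, 01010-, 1--110, 1-1-01, 100-00, 1001-0, 11--01, 11-1-1, 11-11-, 110-10, 111--1, 11100-
PI chart (minterm → PIs covering it):
  19 | 010-11  (sole → essential)
  20 | 01010-  (sole → essential)
  21 | -101-1,01010-
  23 | -101-1,010-11
  30 | -11110  (sole → essential)
  32 | 100-00  (sole → essential)
  36 | 100-00,1001-0
  38 | 1--110,1001-0
  41 | 1-1-01  (sole → essential)
  45 | -01101,1-1-01
  46 | 1--110  (sole → essential)
  49 | 11--01  (sole → essential)
  50 | 110-10  (sole → essential)
  53 | -101-1,11--01,11-1-1
  54 | 1--110,11-11-,110-10
  55 | -101-1,11-1-1,11-11-
  56 | 11100-  (sole → essential)
  57 | 1-1-01,11--01,111--1,11100-
  59 | 111--1  (sole → essential)
  61 | 1-1-01,11--01,11-1-1,111--1
  62 | -11110,1--110,11-11-
  63 | 11-1-1,11-11-,111--1
Essential prime implicants: -11110, 010-11, 01010-, 1--110, 1-1-01, 100-00, 11--01, 110-10, 111--1, 11100-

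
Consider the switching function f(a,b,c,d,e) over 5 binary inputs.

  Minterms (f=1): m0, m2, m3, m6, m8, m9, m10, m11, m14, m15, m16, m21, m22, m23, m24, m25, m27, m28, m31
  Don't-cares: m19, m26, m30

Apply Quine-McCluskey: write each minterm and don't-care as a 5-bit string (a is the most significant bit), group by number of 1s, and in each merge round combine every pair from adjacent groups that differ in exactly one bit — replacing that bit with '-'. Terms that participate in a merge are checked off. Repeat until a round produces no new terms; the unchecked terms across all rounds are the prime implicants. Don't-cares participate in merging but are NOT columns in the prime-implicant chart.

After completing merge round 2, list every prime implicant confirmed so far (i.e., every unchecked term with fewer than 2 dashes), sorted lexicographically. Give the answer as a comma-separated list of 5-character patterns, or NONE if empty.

size-2^0 implicants → 00000(✓)  00010(✓)  00011(✓)  00110(✓)  01000(✓)  01001(✓)  01010(✓)  01011(✓)  01110(✓)  01111(✓)  10000(✓)  10011(✓)  10101(✓)  10110(✓)  10111(✓)  11000(✓)  11001(✓)  11010(✓)  11011(✓)  11100(✓)  11110(✓)  11111(✓)
size-2^1 implicants → -0000(✓)  -0011(✓)  -0110(✓)  -1000(✓)  -1001(✓)  -1010(✓)  -1011(✓)  -1110(✓)  -1111(✓)  0-000(✓)  0-010(✓)  0-011(✓)  0-110(✓)  00-10(✓)  000-0(✓)  0001-(✓)  01-10(✓)  01-11(✓)  010-0(✓)  010-1(✓)  0100-(✓)  0101-(✓)  0111-(✓)  1-000(✓)  1-011(✓)  1-110(✓)  1-111(✓)  10-11(✓)  101-1  1011-(✓)  11-00(✓)  11-10(✓)  11-11(✓)  110-0(✓)  110-1(✓)  1100-(✓)  1101-(✓)  111-0(✓)  1111-(✓)
size-2^2 implicants → --000  --011  --110  -1-10(✓)  -1-11(✓)  -10-0(✓)  -10-1(✓)  -100-(✓)  -101-(✓)  -111-(✓)  0--10  0-0-0  0-01-  01-1-(✓)  010--(✓)  1--11  1-11-  11--0  11-1-(✓)  110--(✓)
size-2^3 implicants → -1-1-  -10--
Unchecked terms (primes): --000, --011, --110, -1-1-, -10--, 0--10, 0-0-0, 0-01-, 1--11, 1-11-, 101-1, 11--0

101-1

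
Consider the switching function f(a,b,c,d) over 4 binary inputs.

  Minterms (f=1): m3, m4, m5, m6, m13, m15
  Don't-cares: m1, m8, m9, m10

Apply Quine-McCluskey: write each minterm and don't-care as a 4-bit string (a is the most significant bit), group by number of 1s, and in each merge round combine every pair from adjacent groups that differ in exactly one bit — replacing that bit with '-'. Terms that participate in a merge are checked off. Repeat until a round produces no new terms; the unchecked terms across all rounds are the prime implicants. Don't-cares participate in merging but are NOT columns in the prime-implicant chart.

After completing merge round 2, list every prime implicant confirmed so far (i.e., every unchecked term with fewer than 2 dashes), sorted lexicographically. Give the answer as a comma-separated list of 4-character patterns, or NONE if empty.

00-1, 01-0, 010-, 10-0, 100-, 11-1

size-2^0 implicants → 0001(✓)  0011(✓)  0100(✓)  0101(✓)  0110(✓)  1000(✓)  1001(✓)  1010(✓)  1101(✓)  1111(✓)
size-2^1 implicants → -001(✓)  -101(✓)  0-01(✓)  00-1  01-0  010-  1-01(✓)  10-0  100-  11-1
size-2^2 implicants → --01
Unchecked terms (primes): --01, 00-1, 01-0, 010-, 10-0, 100-, 11-1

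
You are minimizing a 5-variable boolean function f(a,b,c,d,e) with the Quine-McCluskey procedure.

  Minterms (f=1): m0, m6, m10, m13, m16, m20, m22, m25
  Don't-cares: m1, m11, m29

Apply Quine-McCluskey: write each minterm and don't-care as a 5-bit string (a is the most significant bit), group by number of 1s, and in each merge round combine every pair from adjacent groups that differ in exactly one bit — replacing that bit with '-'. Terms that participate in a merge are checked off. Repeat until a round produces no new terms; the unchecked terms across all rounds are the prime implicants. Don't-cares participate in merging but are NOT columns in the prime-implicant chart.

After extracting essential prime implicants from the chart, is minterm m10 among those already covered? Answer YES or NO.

[col 0] 00000*, 00001*, 00110*, 01010*, 01011*, 01101*, 10000*, 10100*, 10110*, 11001*, 11101*
[col 1] -0000, -0110, -1101, 0000-, 0101-, 10-00, 101-0, 11-01
Prime implicants: -0000, -0110, -1101, 0000-, 0101-, 10-00, 101-0, 11-01
PI chart (minterm → PIs covering it):
  0 | -0000,0000-
  6 | -0110  (sole → essential)
  10 | 0101-  (sole → essential)
  13 | -1101  (sole → essential)
  16 | -0000,10-00
  20 | 10-00,101-0
  22 | -0110,101-0
  25 | 11-01  (sole → essential)
Essential prime implicants: -0110, -1101, 0101-, 11-01

YES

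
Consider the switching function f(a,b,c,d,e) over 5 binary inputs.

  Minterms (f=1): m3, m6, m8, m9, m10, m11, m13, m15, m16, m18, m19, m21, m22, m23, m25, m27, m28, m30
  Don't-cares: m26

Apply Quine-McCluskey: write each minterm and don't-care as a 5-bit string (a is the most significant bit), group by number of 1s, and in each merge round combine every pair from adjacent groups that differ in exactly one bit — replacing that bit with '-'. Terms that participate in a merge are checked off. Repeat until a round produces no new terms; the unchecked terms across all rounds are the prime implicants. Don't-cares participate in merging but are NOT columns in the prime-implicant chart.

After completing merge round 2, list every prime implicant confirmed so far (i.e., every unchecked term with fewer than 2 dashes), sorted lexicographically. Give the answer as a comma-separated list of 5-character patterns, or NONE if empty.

Round 0: 00011✓ 00110✓ 01000✓ 01001✓ 01010✓ 01011✓ 01101✓ 01111✓ 10000✓ 10010✓ 10011✓ 10101✓ 10110✓ 10111✓ 11001✓ 11010✓ 11011✓ 11100✓ 11110✓
Round 1: -0011✓ -0110 -1001✓ -1010✓ -1011✓ 0-011✓ 01-01✓ 01-11✓ 010-0✓ 010-1✓ 0100-✓ 0101-✓ 011-1✓ 1-010✓ 1-011✓ 1-110✓ 10-10✓ 10-11✓ 100-0 1001-✓ 101-1 1011-✓ 11-10✓ 110-1✓ 1101-✓ 111-0
Round 2: --011 -10-1 -101- 01--1 010-- 1--10 1-01- 10-1-
PIs = {--011, -0110, -10-1, -101-, 01--1, 010--, 1--10, 1-01-, 10-1-, 100-0, 101-1, 111-0}

-0110, 100-0, 101-1, 111-0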